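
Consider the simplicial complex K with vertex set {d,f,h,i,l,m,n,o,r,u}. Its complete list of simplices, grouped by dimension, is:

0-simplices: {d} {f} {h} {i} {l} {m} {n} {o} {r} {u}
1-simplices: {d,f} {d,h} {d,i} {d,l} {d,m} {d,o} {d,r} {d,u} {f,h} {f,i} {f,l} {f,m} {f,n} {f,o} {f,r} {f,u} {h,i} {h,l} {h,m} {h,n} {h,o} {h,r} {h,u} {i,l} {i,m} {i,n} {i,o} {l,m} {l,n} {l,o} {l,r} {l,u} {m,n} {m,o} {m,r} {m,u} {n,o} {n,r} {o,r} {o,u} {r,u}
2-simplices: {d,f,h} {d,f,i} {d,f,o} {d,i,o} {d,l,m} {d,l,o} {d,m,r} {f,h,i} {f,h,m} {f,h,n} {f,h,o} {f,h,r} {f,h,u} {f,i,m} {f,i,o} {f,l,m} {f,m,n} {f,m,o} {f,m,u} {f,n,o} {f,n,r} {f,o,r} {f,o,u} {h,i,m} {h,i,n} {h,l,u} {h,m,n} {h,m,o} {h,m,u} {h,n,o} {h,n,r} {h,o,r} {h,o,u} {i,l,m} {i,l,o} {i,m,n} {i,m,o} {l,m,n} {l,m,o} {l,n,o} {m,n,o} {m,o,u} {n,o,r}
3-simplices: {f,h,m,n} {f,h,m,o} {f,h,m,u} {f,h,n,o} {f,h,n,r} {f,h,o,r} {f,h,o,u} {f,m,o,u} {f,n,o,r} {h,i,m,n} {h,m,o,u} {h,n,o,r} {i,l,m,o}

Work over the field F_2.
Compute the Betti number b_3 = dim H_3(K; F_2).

b_3=2

n_0=10 n_1=41 n_2=43 n_3=13  [Z2]
∂1: piv[df,dh,di,dl,dm,do,dr,du,fn] rk=9  ker:fh,fi,fl,fm,fo,fr,fu,hi,hl,hm,hn,ho,hr,hu,il,im,in,io,lm,ln,lo,lr,lu,mn,mo,mr,mu,no,nr,or,ou,ru
∂2: piv[dfh,dfi,dfo,dio,dlm,dlo,dmr,fhi,fhm,fhn,fho,fhr,fhu,fim,flm,fmn,fmo,fmu,fno,fnr,for,fou,hin,hlu,ilm,ilo,lmn] rk=27  ker:fio,him,hmn,hmo,hmu,hno,hnr,hor,hou,imn,imo,lmo,lno,mno,mou,nor
∂3: piv[fhmn,fhmo,fhmu,fhno,fhnr,fhor,fhou,fmou,fnor,himn,ilmo] rk=11  ker:hmou,hnor
b_3=(13−11)−0=2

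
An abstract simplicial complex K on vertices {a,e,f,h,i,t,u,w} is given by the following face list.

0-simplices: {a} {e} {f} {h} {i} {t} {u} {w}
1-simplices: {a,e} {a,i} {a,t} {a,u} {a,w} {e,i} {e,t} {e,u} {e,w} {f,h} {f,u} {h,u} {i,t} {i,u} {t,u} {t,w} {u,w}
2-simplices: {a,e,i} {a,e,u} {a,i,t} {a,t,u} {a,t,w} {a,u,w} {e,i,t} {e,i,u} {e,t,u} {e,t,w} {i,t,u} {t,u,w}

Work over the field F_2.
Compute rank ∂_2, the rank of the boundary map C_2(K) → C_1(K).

n_0=8 n_1=17 n_2=12  [Z2]
∂1: piv[ae,ai,at,au,aw,fh,fu] rk=7  ker:ei,et,eu,ew,hu,it,iu,tu,tw,uw
∂2: piv[aei,aeu,ait,atu,atw,auw,eit,eiu,etw] rk=9  ker:etu,itu,tuw
rk∂_2=9

rank∂_2=9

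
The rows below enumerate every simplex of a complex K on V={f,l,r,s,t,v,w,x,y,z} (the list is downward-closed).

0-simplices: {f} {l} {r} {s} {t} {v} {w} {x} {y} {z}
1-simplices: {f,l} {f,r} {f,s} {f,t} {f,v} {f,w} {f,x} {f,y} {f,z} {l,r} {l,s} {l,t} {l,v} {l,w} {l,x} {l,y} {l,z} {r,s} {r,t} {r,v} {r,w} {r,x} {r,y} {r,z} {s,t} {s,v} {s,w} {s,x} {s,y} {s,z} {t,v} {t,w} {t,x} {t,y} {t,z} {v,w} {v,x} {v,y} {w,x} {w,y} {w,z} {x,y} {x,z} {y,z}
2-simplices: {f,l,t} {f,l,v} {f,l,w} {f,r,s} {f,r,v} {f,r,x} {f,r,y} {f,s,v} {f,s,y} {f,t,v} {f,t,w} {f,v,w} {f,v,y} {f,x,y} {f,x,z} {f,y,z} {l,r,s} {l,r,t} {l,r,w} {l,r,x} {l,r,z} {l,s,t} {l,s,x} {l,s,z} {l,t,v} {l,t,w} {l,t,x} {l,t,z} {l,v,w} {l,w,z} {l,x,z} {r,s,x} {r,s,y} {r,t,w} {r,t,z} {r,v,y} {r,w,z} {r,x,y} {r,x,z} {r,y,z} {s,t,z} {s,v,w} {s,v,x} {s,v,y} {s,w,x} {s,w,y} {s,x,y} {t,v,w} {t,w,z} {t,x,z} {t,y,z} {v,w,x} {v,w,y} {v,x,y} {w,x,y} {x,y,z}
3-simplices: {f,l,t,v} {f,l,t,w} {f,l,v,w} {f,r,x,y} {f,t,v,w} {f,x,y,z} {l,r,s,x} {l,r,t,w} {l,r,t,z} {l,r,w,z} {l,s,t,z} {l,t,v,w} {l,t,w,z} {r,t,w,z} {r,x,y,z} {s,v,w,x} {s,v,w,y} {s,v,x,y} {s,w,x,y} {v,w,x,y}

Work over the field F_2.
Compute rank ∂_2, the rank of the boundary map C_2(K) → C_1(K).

rank∂_2=33

n_0=10 n_1=44 n_2=56 n_3=20  [Z2]
∂1: piv[fl,fr,fs,ft,fv,fw,fx,fy,fz] rk=9  ker:lr,ls,lt,lv,lw,lx,ly,lz,rs,rt,rv,rw,rx,ry,rz,st,sv,sw,sx,sy,sz,tv,tw,tx,ty,tz,vw,vx,vy,wx,wy,wz,xy,xz,yz
∂2: piv[flt,flv,flw,frs,frv,frx,fry,fsv,fsy,ftv,ftw,fvw,fvy,fxy,fxz,fyz,lrs,lrt,lrw,lrx,lrz,lst,lsx,lsz,ltx,ltz,lwz,lxz,svw,svx,swx,swy,tyz] rk=33  ker:ltv,ltw,lvw,rsx,rsy,rtw,rtz,rvy,rwz,rxy,rxz,ryz,stz,svy,sxy,tvw,twz,txz,vwx,vwy,vxy,wxy,xyz
∂3: piv[fltv,fltw,flvw,frxy,ftvw,fxyz,lrsx,lrtw,lrtz,lrwz,lstz,ltwz,rxyz,svwx,svwy,svxy,swxy] rk=17  ker:ltvw,rtwz,vwxy
rk∂_2=33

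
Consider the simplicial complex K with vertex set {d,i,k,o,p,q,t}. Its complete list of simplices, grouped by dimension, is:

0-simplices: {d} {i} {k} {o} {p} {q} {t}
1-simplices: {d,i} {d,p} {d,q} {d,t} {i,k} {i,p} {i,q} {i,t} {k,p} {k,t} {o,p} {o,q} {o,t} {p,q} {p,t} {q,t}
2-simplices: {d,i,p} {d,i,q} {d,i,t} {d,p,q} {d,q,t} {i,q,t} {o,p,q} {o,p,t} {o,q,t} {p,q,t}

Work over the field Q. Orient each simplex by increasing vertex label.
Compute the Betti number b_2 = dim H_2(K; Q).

b_2=2

n_0=7 n_1=16 n_2=10  [Q]
∂1: piv[di,dp,dq,dt,ik,op] rk=6  ker:ip,iq,it,kp,kt,oq,ot,pq,pt,qt
∂2: piv[dip,diq,dit,dpq,dqt,opq,opt,oqt] rk=8  ker:iqt,pqt
b_2=(10−8)−0=2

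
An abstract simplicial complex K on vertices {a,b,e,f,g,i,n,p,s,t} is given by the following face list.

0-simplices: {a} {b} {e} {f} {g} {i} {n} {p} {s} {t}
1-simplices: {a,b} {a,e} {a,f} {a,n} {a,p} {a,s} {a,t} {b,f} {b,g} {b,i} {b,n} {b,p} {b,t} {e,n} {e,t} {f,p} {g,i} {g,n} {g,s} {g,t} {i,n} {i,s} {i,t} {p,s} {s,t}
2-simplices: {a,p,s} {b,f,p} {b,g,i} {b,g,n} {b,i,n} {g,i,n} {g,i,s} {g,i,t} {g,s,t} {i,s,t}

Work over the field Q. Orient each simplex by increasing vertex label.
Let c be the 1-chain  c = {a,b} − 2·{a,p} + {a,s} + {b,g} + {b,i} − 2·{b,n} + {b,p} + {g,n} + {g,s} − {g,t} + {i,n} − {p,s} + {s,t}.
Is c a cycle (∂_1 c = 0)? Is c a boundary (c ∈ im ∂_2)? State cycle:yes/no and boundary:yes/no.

n_0=10 n_1=25 n_2=10  [Q]
∂1: piv[ab,ae,af,an,ap,as,at,bg,bi] rk=9  ker:bf,bn,bp,bt,en,et,fp,gi,gn,gs,gt,in,is,it,ps,st
∂2: piv[aps,bfp,bgi,bgn,bin,gis,git,gst] rk=8  ker:gin,ist
∂1c = 0
c vs im∂2: residual ≠ 0 ⇒ not boundary

cycle:yes boundary:no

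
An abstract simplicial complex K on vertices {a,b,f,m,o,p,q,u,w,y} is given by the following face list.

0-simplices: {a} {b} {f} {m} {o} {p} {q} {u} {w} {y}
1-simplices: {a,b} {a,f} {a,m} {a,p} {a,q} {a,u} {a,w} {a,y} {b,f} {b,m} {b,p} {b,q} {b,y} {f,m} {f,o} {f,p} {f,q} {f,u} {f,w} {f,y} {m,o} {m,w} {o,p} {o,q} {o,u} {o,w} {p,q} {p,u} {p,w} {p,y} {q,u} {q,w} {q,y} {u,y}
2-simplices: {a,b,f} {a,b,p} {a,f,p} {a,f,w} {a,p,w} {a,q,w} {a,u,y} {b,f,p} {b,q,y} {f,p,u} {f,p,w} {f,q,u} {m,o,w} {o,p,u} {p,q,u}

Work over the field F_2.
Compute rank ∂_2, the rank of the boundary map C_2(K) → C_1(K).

rank∂_2=13

n_0=10 n_1=34 n_2=15  [Z2]
∂1: piv[ab,af,am,ap,aq,au,aw,ay,fo] rk=9  ker:bf,bm,bp,bq,by,fm,fp,fq,fu,fw,fy,mo,mw,op,oq,ou,ow,pq,pu,pw,py,qu,qw,qy,uy
∂2: piv[abf,abp,afp,afw,apw,aqw,auy,bqy,fpu,fqu,mow,opu,pqu] rk=13  ker:bfp,fpw
rk∂_2=13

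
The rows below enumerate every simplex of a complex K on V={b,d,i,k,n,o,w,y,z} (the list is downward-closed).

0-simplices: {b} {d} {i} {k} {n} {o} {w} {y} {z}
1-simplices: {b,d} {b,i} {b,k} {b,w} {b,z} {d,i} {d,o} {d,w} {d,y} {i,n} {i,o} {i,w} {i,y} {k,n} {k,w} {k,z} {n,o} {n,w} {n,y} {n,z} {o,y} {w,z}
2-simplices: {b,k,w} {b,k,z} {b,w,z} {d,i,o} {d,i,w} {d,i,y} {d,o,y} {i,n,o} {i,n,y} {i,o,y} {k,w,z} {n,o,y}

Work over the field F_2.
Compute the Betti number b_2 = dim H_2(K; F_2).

b_2=3

n_0=9 n_1=22 n_2=12  [Z2]
∂1: piv[bd,bi,bk,bw,bz,do,dy,in] rk=8  ker:di,dw,io,iw,iy,kn,kw,kz,no,nw,ny,nz,oy,wz
∂2: piv[bkw,bkz,bwz,dio,diw,diy,doy,ino,iny] rk=9  ker:ioy,kwz,noy
b_2=(12−9)−0=3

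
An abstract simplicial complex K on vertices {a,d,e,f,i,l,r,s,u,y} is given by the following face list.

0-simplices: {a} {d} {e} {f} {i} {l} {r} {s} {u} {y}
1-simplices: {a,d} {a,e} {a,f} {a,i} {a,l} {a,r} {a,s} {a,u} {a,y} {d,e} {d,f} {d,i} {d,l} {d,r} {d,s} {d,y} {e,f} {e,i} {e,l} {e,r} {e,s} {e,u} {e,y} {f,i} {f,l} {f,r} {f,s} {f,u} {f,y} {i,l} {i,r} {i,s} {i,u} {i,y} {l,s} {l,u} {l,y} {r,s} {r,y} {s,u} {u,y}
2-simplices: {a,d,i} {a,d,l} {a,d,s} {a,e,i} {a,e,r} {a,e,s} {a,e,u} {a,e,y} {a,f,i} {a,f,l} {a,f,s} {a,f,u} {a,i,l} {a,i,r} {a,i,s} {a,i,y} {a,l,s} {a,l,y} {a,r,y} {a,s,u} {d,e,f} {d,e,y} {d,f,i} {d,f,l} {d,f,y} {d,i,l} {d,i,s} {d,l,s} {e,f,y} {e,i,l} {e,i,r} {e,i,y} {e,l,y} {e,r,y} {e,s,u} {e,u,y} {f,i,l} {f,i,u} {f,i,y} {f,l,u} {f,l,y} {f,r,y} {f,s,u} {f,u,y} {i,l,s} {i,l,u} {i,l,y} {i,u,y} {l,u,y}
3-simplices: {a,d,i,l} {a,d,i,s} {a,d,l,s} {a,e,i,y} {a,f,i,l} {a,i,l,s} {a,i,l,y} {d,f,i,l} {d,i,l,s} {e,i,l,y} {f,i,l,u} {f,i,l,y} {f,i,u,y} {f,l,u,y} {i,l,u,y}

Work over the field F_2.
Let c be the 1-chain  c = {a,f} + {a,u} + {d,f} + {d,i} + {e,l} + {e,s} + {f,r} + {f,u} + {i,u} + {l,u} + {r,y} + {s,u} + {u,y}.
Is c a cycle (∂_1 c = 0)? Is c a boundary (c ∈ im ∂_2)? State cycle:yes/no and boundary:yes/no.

cycle:yes boundary:yes

n_0=10 n_1=41 n_2=49 n_3=15  [Z2]
∂1: piv[ad,ae,af,ai,al,ar,as,au,ay] rk=9  ker:de,df,di,dl,dr,ds,dy,ef,ei,el,er,es,eu,ey,fi,fl,fr,fs,fu,fy,il,ir,is,iu,iy,ls,lu,ly,rs,ry,su,uy
∂2: piv[adi,adl,ads,aei,aer,aes,aeu,aey,afi,afl,afs,afu,ail,air,ais,aiy,als,aly,ary,asu,def,dey,dfi,dfy,eil,euy,fiu,fiy,flu,fry] rk=30  ker:dfl,dil,dis,dls,efy,eir,eiy,ely,ery,esu,fil,fly,fsu,fuy,ils,ilu,ily,iuy,luy
∂3: piv[adil,adis,adls,aeiy,afil,ails,aily,dfil,eily,filu,fily,fiuy,fluy] rk=13  ker:dils,iluy
∂1c = 0
c vs im∂2: reduces to 0 ⇒ boundary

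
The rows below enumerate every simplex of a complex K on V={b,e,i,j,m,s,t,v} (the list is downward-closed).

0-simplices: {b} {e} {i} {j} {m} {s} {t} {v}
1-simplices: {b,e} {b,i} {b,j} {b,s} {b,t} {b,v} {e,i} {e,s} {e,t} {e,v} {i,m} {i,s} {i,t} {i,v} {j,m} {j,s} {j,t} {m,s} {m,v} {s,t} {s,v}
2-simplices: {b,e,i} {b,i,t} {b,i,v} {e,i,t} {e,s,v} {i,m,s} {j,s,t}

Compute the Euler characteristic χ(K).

n_0=8 n_1=21 n_2=7
χ=+8−21+7=-6

χ(K)=-6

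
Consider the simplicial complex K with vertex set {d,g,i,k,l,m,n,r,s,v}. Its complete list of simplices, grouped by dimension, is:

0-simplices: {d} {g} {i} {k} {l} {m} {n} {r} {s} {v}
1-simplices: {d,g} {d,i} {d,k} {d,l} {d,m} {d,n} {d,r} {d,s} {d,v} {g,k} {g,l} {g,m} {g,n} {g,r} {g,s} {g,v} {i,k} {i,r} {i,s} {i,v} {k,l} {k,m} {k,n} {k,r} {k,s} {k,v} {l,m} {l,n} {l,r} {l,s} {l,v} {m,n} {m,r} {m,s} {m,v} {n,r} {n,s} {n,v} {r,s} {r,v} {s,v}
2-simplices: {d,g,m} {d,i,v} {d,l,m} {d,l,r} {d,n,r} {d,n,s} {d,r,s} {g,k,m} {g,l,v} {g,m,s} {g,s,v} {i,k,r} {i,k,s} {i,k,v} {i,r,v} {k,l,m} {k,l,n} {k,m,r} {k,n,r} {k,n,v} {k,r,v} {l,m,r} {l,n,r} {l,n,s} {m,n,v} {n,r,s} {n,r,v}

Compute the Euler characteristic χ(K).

χ(K)=-4

n_0=10 n_1=41 n_2=27
χ=+10−41+27=-4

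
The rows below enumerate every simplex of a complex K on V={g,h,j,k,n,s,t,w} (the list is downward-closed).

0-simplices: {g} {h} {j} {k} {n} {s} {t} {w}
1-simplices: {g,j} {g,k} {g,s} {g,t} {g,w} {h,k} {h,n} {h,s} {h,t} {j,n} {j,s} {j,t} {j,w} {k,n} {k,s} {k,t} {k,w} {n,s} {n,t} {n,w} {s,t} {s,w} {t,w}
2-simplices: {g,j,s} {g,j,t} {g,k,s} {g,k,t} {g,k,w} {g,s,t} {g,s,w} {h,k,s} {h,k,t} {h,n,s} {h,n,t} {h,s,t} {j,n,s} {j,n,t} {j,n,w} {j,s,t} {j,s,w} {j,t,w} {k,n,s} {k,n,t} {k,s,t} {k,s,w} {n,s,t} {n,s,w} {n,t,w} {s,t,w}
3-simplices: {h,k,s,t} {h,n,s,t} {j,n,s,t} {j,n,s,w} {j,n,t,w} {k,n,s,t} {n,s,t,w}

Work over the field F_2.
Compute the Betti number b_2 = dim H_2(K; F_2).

b_2=3

n_0=8 n_1=23 n_2=26 n_3=7  [Z2]
∂1: piv[gj,gk,gs,gt,gw,hk,hn] rk=7  ker:hs,ht,jn,js,jt,jw,kn,ks,kt,kw,ns,nt,nw,st,sw,tw
∂2: piv[gjs,gjt,gks,gkt,gkw,gst,gsw,hks,hkt,hns,hnt,jns,jnw,jsw,jtw,kns] rk=16  ker:hst,jnt,jst,knt,kst,ksw,nst,nsw,ntw,stw
∂3: piv[hkst,hnst,jnst,jnsw,jntw,knst,nstw] rk=7
b_2=(26−16)−7=3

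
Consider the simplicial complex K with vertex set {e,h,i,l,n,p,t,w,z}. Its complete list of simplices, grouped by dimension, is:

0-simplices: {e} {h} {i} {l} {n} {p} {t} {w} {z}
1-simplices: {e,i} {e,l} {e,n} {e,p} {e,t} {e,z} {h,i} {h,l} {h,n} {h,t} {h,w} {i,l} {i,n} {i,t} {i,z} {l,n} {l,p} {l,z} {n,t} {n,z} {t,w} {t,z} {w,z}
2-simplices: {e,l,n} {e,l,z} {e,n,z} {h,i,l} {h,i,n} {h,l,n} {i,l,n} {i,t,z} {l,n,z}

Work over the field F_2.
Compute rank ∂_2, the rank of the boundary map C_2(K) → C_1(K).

rank∂_2=7

n_0=9 n_1=23 n_2=9  [Z2]
∂1: piv[ei,el,en,ep,et,ez,hi,hw] rk=8  ker:hl,hn,ht,il,in,it,iz,ln,lp,lz,nt,nz,tw,tz,wz
∂2: piv[eln,elz,enz,hil,hin,hln,itz] rk=7  ker:iln,lnz
rk∂_2=7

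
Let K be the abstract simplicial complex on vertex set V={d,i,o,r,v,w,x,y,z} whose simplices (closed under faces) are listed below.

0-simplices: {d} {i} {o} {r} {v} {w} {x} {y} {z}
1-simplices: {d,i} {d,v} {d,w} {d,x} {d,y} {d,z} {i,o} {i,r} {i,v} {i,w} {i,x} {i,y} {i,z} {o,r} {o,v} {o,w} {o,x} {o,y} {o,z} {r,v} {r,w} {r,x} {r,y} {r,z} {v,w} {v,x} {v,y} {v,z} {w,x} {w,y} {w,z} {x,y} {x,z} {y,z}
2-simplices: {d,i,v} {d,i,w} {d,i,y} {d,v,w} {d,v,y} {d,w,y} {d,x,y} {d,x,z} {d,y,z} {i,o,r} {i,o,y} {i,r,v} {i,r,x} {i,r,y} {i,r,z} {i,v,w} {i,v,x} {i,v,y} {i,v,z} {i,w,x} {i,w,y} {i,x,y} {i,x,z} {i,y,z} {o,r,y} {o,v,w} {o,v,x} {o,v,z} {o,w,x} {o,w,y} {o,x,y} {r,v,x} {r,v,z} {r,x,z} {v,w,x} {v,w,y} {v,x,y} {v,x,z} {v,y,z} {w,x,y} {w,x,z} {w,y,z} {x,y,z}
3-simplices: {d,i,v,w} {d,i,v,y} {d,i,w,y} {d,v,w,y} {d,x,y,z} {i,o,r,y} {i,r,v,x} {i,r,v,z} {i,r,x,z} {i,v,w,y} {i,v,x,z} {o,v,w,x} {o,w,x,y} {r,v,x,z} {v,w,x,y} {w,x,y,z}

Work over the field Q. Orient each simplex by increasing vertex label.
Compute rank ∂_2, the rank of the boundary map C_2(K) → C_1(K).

rank∂_2=25

n_0=9 n_1=34 n_2=43 n_3=16  [Q]
∂1: piv[di,dv,dw,dx,dy,dz,io,ir] rk=8  ker:iv,iw,ix,iy,iz,or,ov,ow,ox,oy,oz,rv,rw,rx,ry,rz,vw,vx,vy,vz,wx,wy,wz,xy,xz,yz
∂2: piv[div,diw,diy,dvw,dvy,dwy,dxy,dxz,dyz,ior,ioy,irv,irx,iry,irz,ivx,ivz,iwx,ixy,ixz,ovw,ovx,ovz,owy,wxz] rk=25  ker:ivw,ivy,iwy,iyz,ory,owx,oxy,rvx,rvz,rxz,vwx,vwy,vxy,vxz,vyz,wxy,wyz,xyz
∂3: piv[divw,divy,diwy,dvwy,dxyz,iory,irvx,irvz,irxz,ivxz,ovwx,owxy,vwxy,wxyz] rk=14  ker:ivwy,rvxz
rk∂_2=25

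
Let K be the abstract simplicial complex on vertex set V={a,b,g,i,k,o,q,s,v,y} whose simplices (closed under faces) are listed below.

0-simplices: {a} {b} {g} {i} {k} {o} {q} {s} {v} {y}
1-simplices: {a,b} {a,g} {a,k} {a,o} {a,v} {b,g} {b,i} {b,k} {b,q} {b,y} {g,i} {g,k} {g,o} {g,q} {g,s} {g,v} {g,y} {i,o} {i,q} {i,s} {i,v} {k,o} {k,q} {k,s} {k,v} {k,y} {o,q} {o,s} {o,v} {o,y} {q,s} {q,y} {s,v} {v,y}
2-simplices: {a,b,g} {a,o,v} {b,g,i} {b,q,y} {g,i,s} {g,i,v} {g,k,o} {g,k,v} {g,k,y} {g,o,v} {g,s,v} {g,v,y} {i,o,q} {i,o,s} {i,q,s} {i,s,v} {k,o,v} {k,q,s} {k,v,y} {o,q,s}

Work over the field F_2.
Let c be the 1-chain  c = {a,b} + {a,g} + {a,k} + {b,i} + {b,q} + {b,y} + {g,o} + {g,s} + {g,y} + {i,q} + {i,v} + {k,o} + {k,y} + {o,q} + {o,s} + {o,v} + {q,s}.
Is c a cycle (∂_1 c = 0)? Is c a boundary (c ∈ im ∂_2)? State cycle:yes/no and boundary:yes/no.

n_0=10 n_1=34 n_2=20  [Z2]
∂1: piv[ab,ag,ak,ao,av,bi,bq,by,gs] rk=9  ker:bg,bk,gi,gk,go,gq,gv,gy,io,iq,is,iv,ko,kq,ks,kv,ky,oq,os,ov,oy,qs,qy,sv,vy
∂2: piv[abg,aov,bgi,bqy,gis,giv,gko,gkv,gky,gov,gsv,gvy,ioq,ios,iqs,kqs] rk=16  ker:isv,kov,kvy,oqs
∂1c = {a} + {i} + {k} + {o} + {s} + {y}

cycle:no boundary:no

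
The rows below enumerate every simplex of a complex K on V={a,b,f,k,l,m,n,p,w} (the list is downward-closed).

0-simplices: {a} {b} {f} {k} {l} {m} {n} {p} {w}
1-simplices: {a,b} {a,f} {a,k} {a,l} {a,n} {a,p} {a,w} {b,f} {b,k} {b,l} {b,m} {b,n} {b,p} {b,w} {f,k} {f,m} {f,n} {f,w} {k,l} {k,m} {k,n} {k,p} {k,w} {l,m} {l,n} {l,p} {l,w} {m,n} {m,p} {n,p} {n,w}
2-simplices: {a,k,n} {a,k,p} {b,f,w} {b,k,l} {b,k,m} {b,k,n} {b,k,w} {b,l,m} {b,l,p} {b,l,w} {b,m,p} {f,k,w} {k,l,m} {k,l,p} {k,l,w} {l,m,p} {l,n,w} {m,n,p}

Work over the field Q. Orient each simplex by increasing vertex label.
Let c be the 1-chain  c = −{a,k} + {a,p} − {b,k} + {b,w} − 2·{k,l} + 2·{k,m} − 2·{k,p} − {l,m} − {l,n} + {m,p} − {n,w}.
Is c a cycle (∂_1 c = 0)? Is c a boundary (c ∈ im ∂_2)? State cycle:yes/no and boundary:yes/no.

cycle:yes boundary:yes

n_0=9 n_1=31 n_2=18  [Q]
∂1: piv[ab,af,ak,al,an,ap,aw,bm] rk=8  ker:bf,bk,bl,bn,bp,bw,fk,fm,fn,fw,kl,km,kn,kp,kw,lm,ln,lp,lw,mn,mp,np,nw
∂2: piv[akn,akp,bfw,bkl,bkm,bkn,bkw,blm,blp,blw,bmp,fkw,klp,lnw,mnp] rk=15  ker:klm,klw,lmp
∂1c = 0
c vs im∂2: reduces to 0 ⇒ boundary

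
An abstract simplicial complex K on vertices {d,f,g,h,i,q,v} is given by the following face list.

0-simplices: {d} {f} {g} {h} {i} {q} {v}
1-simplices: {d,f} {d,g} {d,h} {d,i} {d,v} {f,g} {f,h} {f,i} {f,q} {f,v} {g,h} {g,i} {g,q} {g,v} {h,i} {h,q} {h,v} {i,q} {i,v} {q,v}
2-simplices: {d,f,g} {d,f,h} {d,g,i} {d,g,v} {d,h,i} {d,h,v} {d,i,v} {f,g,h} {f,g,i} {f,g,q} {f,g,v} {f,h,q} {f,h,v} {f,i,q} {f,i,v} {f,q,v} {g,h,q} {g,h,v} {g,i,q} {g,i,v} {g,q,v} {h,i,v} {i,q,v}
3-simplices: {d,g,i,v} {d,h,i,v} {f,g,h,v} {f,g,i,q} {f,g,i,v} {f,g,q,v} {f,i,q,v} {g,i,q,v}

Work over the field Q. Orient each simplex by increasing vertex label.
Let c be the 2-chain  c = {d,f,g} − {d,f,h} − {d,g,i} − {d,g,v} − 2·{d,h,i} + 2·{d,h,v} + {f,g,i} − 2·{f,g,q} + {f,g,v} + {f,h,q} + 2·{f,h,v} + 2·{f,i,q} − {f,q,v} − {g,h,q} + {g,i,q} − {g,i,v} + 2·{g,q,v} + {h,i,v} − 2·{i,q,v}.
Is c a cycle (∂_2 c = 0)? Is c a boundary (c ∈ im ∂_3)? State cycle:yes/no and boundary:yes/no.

n_0=7 n_1=20 n_2=23 n_3=8  [Q]
∂1: piv[df,dg,dh,di,dv,fq] rk=6  ker:fg,fh,fi,fv,gh,gi,gq,gv,hi,hq,hv,iq,iv,qv
∂2: piv[dfg,dfh,dgi,dgv,dhi,dhv,div,fgh,fgi,fgq,fgv,fhq,fiq,fqv] rk=14  ker:fhv,fiv,ghq,ghv,giq,giv,gqv,hiv,iqv
∂3: piv[dgiv,dhiv,fghv,fgiq,fgiv,fgqv,fiqv] rk=7  ker:giqv
∂2c = −3·{d,g} + {d,h} + 3·{d,i} − {d,v} + {f,g} + 2·{f,h} + {f,i} − 2·{f,q} − 2·{f,v} − {g,h} − {g,v} − {h,i} + 3·{h,v} + {i,q} + 2·{i,v} − {q,v}

cycle:no boundary:no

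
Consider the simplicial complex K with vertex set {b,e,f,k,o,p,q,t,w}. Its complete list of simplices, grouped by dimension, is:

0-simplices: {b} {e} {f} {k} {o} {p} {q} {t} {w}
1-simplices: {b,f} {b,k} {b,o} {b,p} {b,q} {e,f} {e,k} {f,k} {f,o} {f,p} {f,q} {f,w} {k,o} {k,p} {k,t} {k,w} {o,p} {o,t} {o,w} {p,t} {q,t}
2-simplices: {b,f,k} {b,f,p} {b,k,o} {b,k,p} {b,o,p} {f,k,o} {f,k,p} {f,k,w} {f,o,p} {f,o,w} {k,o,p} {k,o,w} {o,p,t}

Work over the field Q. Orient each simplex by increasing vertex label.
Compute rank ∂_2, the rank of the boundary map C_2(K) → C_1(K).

n_0=9 n_1=21 n_2=13  [Q]
∂1: piv[bf,bk,bo,bp,bq,ef,fw,kt] rk=8  ker:ek,fk,fo,fp,fq,ko,kp,kw,op,ot,ow,pt,qt
∂2: piv[bfk,bfp,bko,bkp,bop,fko,fkw,fow,opt] rk=9  ker:fkp,fop,kop,kow
rk∂_2=9

rank∂_2=9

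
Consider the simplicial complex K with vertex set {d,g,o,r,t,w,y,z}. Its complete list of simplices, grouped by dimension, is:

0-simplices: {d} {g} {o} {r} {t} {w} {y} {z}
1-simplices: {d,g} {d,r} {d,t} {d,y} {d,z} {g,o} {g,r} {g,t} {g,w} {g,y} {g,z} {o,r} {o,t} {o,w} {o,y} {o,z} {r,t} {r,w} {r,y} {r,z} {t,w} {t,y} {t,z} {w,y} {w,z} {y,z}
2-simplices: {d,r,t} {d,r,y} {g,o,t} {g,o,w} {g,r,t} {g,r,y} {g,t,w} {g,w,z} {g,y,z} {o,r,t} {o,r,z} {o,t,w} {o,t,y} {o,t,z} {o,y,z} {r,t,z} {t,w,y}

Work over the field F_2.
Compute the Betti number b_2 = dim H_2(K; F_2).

n_0=8 n_1=26 n_2=17  [Z2]
∂1: piv[dg,dr,dt,dy,dz,go,gw] rk=7  ker:gr,gt,gy,gz,or,ot,ow,oy,oz,rt,rw,ry,rz,tw,ty,tz,wy,wz,yz
∂2: piv[drt,dry,got,gow,grt,gry,gtw,gwz,gyz,ort,orz,oty,otz,oyz,twy] rk=15  ker:otw,rtz
b_2=(17−15)−0=2

b_2=2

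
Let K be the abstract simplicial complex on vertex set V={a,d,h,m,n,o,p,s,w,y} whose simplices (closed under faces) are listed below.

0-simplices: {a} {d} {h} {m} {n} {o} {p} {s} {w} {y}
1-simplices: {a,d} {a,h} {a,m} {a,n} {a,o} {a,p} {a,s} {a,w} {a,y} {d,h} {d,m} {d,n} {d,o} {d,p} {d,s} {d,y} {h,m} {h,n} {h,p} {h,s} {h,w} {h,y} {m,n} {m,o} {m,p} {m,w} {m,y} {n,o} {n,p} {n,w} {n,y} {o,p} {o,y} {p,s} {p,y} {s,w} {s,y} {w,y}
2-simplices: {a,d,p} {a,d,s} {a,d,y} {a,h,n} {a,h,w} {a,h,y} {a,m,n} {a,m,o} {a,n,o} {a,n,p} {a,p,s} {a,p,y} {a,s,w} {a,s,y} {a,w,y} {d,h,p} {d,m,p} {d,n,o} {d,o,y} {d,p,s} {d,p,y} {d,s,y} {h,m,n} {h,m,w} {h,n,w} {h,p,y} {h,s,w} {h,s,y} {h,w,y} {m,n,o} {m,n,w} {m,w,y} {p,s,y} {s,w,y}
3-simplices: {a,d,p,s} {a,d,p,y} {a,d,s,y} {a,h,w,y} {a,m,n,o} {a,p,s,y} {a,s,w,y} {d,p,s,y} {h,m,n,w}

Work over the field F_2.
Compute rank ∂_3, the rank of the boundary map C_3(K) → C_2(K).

n_0=10 n_1=38 n_2=34 n_3=9  [Z2]
∂1: piv[ad,ah,am,an,ao,ap,as,aw,ay] rk=9  ker:dh,dm,dn,do,dp,ds,dy,hm,hn,hp,hs,hw,hy,mn,mo,mp,mw,my,no,np,nw,ny,op,oy,ps,py,sw,sy,wy
∂2: piv[adp,ads,ady,ahn,ahw,ahy,amn,amo,ano,anp,aps,apy,asw,asy,awy,dhp,dmp,dno,doy,hmn,hmw,hnw,hpy,hsw,mwy] rk=25  ker:dps,dpy,dsy,hsy,hwy,mno,mnw,psy,swy
∂3: piv[adps,adpy,adsy,ahwy,amno,apsy,aswy,hmnw] rk=8  ker:dpsy
rk∂_3=8

rank∂_3=8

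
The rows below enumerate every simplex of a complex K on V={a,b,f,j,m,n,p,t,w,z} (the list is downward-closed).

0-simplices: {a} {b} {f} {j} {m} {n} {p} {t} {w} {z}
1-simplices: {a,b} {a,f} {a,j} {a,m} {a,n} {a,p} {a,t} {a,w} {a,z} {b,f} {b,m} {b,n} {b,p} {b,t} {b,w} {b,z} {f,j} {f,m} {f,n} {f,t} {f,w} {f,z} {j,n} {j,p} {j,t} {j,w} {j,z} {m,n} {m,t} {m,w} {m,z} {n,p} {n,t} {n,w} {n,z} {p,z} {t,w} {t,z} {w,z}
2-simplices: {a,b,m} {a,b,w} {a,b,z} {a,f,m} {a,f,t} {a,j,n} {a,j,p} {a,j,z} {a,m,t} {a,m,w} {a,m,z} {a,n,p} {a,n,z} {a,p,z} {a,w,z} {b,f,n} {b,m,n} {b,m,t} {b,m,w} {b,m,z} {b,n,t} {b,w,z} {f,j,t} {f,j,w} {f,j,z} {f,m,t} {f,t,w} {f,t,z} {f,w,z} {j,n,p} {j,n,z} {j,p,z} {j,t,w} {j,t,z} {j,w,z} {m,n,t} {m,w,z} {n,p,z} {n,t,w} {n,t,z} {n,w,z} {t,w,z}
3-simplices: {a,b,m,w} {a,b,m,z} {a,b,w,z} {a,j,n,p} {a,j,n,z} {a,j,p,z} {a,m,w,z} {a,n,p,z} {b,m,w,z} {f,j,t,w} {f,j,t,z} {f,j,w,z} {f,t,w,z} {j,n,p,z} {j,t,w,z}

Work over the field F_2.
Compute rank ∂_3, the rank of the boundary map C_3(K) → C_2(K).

n_0=10 n_1=39 n_2=42 n_3=15  [Z2]
∂1: piv[ab,af,aj,am,an,ap,at,aw,az] rk=9  ker:bf,bm,bn,bp,bt,bw,bz,fj,fm,fn,ft,fw,fz,jn,jp,jt,jw,jz,mn,mt,mw,mz,np,nt,nw,nz,pz,tw,tz,wz
∂2: piv[abm,abw,abz,afm,aft,ajn,ajp,ajz,amt,amw,amz,anp,anz,apz,awz,bfn,bmn,bmt,bnt,fjt,fjw,fjz,ftw,ftz,fwz,ntw,ntz] rk=27  ker:bmw,bmz,bwz,fmt,jnp,jnz,jpz,jtw,jtz,jwz,mnt,mwz,npz,nwz,twz
∂3: piv[abmw,abmz,abwz,ajnp,ajnz,ajpz,amwz,anpz,fjtw,fjtz,fjwz,ftwz] rk=12  ker:bmwz,jnpz,jtwz
rk∂_3=12

rank∂_3=12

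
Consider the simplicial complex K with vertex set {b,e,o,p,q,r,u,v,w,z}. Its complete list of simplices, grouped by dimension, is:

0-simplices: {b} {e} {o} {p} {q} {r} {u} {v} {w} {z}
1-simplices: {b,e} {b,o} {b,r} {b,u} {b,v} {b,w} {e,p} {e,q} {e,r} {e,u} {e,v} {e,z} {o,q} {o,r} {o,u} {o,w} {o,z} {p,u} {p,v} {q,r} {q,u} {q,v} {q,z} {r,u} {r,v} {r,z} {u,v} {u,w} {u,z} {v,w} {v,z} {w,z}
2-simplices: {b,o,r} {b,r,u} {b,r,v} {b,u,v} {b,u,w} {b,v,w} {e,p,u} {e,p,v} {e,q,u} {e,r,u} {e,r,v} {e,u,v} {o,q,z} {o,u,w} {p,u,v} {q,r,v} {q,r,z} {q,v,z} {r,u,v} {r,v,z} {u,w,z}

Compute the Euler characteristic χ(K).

n_0=10 n_1=32 n_2=21
χ=+10−32+21=-1

χ(K)=-1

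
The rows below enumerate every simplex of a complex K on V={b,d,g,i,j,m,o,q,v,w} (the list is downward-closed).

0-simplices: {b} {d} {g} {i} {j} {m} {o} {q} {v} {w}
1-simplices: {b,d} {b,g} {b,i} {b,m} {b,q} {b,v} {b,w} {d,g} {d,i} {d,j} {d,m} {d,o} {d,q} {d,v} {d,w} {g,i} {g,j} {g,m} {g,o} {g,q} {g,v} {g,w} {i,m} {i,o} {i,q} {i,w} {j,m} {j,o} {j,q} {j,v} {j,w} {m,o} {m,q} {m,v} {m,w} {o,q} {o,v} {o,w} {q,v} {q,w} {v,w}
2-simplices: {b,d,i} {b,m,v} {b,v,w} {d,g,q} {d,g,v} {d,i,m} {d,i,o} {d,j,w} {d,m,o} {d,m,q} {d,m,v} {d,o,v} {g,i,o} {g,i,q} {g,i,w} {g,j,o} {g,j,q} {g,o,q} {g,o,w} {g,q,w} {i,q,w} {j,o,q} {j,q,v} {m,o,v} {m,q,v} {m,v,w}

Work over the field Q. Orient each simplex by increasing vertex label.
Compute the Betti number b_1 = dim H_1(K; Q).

n_0=10 n_1=41 n_2=26  [Q]
∂1: piv[bd,bg,bi,bm,bq,bv,bw,dj,do] rk=9  ker:dg,di,dm,dq,dv,dw,gi,gj,gm,go,gq,gv,gw,im,io,iq,iw,jm,jo,jq,jv,jw,mo,mq,mv,mw,oq,ov,ow,qv,qw,vw
∂2: piv[bdi,bmv,bvw,dgq,dgv,dim,dio,djw,dmo,dmq,dmv,dov,gio,giq,giw,gjo,gjq,goq,gow,gqw,jqv,mqv,mvw] rk=23  ker:iqw,joq,mov
b_1=(41−9)−23=9

b_1=9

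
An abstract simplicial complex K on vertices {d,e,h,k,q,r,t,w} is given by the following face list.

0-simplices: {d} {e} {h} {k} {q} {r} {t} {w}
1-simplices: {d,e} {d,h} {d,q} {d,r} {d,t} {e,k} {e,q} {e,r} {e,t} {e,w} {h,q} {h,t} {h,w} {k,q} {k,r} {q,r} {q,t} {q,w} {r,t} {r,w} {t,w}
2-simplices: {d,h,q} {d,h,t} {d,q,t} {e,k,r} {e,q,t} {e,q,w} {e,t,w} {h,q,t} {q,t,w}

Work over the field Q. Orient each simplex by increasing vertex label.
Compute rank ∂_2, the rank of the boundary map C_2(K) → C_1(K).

n_0=8 n_1=21 n_2=9  [Q]
∂1: piv[de,dh,dq,dr,dt,ek,ew] rk=7  ker:eq,er,et,hq,ht,hw,kq,kr,qr,qt,qw,rt,rw,tw
∂2: piv[dhq,dht,dqt,ekr,eqt,eqw,etw] rk=7  ker:hqt,qtw
rk∂_2=7

rank∂_2=7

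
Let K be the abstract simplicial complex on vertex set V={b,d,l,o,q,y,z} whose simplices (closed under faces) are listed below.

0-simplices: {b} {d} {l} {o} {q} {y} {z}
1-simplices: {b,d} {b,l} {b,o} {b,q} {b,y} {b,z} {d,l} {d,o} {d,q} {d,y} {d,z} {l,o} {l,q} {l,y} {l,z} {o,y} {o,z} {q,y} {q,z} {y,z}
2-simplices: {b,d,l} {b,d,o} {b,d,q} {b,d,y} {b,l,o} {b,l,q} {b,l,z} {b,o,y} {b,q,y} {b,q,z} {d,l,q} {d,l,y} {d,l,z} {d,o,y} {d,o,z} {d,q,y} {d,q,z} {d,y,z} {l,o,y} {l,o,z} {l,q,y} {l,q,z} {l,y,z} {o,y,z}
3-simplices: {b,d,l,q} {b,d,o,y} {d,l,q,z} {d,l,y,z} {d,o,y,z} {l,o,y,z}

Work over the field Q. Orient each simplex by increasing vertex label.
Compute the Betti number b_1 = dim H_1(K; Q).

n_0=7 n_1=20 n_2=24 n_3=6  [Q]
∂1: piv[bd,bl,bo,bq,by,bz] rk=6  ker:dl,do,dq,dy,dz,lo,lq,ly,lz,oy,oz,qy,qz,yz
∂2: piv[bdl,bdo,bdq,bdy,blo,blq,blz,boy,bqy,bqz,dly,dlz,doz,dyz] rk=14  ker:dlq,doy,dqy,dqz,loy,loz,lqy,lqz,lyz,oyz
∂3: piv[bdlq,bdoy,dlqz,dlyz,doyz,loyz] rk=6
b_1=(20−6)−14=0

b_1=0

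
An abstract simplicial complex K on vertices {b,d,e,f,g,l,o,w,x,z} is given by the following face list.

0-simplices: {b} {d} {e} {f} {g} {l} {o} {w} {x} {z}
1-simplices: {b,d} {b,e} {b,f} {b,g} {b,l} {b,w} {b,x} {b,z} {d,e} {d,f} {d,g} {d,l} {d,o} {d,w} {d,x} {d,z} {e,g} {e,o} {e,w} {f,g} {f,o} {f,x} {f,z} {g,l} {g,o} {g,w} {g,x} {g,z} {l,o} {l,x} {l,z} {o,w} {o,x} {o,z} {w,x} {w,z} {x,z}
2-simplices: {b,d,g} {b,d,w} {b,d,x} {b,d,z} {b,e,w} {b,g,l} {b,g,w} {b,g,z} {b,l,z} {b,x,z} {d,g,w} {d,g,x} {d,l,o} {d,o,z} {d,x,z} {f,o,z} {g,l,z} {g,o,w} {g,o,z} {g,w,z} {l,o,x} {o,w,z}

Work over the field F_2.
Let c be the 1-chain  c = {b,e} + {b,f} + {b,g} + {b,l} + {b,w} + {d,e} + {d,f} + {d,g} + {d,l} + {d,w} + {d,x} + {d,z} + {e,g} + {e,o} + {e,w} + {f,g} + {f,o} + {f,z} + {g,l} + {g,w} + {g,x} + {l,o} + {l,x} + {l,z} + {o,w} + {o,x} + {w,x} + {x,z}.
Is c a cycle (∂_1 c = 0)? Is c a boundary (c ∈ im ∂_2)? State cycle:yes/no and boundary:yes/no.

cycle:no boundary:no

n_0=10 n_1=37 n_2=22  [Z2]
∂1: piv[bd,be,bf,bg,bl,bw,bx,bz,do] rk=9  ker:de,df,dg,dl,dw,dx,dz,eg,eo,ew,fg,fo,fx,fz,gl,go,gw,gx,gz,lo,lx,lz,ow,ox,oz,wx,wz,xz
∂2: piv[bdg,bdw,bdx,bdz,bew,bgl,bgw,bgz,blz,bxz,dgx,dlo,doz,foz,gow,goz,gwz,lox] rk=18  ker:dgw,dxz,glz,owz
∂1c = {b} + {d} + {e} + {f} + {g} + {o}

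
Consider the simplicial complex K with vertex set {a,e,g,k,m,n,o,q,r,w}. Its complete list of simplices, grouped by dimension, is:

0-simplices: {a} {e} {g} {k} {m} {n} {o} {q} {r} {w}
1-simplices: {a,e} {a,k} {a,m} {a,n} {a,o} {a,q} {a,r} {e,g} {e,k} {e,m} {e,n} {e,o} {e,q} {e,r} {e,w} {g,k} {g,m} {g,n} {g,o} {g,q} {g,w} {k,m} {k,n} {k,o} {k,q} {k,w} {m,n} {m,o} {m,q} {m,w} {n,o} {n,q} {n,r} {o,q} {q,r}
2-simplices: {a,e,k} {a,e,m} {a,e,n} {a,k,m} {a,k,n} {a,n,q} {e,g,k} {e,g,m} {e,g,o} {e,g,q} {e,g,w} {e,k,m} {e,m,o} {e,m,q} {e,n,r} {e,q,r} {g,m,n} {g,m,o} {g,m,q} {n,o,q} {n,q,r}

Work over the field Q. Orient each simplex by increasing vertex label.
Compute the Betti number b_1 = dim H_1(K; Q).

b_1=8

n_0=10 n_1=35 n_2=21  [Q]
∂1: piv[ae,ak,am,an,ao,aq,ar,eg,ew] rk=9  ker:ek,em,en,eo,eq,er,gk,gm,gn,go,gq,gw,km,kn,ko,kq,kw,mn,mo,mq,mw,no,nq,nr,oq,qr
∂2: piv[aek,aem,aen,akm,akn,anq,egk,egm,ego,egq,egw,emo,emq,enr,eqr,gmn,noq,nqr] rk=18  ker:ekm,gmo,gmq
b_1=(35−9)−18=8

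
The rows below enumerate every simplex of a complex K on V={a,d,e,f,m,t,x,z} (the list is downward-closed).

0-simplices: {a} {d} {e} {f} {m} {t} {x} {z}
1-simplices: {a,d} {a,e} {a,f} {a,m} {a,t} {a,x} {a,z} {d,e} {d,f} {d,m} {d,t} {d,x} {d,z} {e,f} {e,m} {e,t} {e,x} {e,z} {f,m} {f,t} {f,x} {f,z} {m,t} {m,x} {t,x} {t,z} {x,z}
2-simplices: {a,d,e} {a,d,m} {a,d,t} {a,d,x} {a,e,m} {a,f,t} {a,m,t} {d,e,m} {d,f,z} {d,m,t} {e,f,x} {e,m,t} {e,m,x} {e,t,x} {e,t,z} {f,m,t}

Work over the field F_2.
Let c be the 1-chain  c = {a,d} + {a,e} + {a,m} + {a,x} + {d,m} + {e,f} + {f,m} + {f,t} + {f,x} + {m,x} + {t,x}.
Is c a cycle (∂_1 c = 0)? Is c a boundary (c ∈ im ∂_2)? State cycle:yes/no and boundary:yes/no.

cycle:yes boundary:no

n_0=8 n_1=27 n_2=16  [Z2]
∂1: piv[ad,ae,af,am,at,ax,az] rk=7  ker:de,df,dm,dt,dx,dz,ef,em,et,ex,ez,fm,ft,fx,fz,mt,mx,tx,tz,xz
∂2: piv[ade,adm,adt,adx,aem,aft,amt,dfz,efx,emt,emx,etx,etz,fmt] rk=14  ker:dem,dmt
∂1c = 0
c vs im∂2: residual ≠ 0 ⇒ not boundary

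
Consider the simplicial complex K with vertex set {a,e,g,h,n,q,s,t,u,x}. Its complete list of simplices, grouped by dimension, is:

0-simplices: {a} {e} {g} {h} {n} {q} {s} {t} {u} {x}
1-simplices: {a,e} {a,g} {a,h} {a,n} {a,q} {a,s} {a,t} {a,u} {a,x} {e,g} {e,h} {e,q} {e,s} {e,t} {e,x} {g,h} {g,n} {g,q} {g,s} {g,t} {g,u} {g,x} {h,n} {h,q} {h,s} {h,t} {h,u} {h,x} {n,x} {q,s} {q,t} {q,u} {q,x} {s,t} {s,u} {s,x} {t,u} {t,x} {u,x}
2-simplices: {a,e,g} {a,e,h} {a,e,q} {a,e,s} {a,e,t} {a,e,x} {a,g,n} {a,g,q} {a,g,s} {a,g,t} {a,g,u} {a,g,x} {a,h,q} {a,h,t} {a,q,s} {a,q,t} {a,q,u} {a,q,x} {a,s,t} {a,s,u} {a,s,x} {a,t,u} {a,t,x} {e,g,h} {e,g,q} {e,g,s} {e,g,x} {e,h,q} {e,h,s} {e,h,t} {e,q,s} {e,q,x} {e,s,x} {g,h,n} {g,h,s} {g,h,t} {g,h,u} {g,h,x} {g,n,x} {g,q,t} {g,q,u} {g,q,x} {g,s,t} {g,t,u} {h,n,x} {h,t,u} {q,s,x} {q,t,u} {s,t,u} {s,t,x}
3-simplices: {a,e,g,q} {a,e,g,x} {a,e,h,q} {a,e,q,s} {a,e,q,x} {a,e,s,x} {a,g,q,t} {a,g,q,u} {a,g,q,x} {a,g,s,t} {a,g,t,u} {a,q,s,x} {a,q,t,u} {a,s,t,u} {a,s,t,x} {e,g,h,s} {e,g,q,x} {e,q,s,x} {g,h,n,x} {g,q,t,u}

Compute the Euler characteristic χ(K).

χ(K)=1

n_0=10 n_1=39 n_2=50 n_3=20
χ=+10−39+50−20=1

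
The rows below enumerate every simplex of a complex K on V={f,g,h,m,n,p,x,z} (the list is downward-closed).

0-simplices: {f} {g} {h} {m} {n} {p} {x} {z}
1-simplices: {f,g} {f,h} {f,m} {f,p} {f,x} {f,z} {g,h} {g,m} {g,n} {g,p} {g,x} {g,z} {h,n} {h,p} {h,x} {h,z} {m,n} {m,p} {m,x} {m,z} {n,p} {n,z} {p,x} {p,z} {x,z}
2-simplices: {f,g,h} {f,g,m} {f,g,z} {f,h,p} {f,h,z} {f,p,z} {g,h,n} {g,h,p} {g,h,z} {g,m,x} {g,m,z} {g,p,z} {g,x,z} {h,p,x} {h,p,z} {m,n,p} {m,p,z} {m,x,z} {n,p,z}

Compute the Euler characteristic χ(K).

n_0=8 n_1=25 n_2=19
χ=+8−25+19=2

χ(K)=2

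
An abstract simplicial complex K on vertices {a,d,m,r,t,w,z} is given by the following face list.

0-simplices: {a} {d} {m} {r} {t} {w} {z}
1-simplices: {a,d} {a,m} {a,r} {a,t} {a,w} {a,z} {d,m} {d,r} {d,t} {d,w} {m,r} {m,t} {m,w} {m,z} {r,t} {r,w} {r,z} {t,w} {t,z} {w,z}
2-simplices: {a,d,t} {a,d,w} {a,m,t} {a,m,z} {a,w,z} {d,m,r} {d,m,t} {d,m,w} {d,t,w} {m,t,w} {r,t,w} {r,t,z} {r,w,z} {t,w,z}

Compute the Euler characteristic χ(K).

χ(K)=1

n_0=7 n_1=20 n_2=14
χ=+7−20+14=1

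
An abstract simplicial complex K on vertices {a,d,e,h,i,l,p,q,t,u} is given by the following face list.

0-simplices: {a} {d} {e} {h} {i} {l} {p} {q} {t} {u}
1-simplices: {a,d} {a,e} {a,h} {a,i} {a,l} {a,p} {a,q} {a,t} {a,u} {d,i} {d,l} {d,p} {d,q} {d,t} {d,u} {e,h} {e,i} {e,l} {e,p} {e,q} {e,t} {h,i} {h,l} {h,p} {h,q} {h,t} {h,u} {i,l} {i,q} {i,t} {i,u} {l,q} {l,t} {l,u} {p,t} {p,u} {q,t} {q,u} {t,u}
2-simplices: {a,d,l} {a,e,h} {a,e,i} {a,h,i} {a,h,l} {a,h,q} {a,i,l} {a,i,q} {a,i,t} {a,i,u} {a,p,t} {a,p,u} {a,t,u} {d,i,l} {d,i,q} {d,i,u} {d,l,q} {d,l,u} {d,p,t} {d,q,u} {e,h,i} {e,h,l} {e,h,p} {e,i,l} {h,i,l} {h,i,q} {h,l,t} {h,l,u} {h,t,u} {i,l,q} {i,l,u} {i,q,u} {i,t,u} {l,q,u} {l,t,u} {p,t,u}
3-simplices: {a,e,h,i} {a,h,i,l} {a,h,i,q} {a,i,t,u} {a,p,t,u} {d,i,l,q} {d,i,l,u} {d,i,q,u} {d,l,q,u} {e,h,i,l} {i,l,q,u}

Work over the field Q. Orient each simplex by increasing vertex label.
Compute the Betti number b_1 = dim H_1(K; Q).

b_1=5

n_0=10 n_1=39 n_2=36 n_3=11  [Q]
∂1: piv[ad,ae,ah,ai,al,ap,aq,at,au] rk=9  ker:di,dl,dp,dq,dt,du,eh,ei,el,ep,eq,et,hi,hl,hp,hq,ht,hu,il,iq,it,iu,lq,lt,lu,pt,pu,qt,qu,tu
∂2: piv[adl,aeh,aei,ahi,ahl,ahq,ail,aiq,ait,aiu,apt,apu,atu,dil,diq,diu,dlq,dlu,dpt,dqu,ehl,ehp,hlt,hlu,htu] rk=25  ker:ehi,eil,hil,hiq,ilq,ilu,iqu,itu,lqu,ltu,ptu
∂3: piv[aehi,ahil,ahiq,aitu,aptu,dilq,dilu,diqu,dlqu,ehil] rk=10  ker:ilqu
b_1=(39−9)−25=5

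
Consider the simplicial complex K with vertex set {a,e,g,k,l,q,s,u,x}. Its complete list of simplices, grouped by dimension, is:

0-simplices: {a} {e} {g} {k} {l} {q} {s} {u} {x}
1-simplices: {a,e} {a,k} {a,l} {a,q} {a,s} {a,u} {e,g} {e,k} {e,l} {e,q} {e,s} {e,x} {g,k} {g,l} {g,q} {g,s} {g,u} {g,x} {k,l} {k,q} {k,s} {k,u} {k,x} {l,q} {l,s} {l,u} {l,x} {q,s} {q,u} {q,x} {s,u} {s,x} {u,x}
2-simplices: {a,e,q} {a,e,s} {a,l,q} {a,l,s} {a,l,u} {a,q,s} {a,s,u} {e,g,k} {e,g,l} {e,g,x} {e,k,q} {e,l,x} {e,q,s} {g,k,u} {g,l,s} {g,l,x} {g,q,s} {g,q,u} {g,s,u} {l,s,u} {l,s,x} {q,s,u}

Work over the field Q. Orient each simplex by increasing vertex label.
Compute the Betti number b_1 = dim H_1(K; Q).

n_0=9 n_1=33 n_2=22  [Q]
∂1: piv[ae,ak,al,aq,as,au,eg,ex] rk=8  ker:ek,el,eq,es,gk,gl,gq,gs,gu,gx,kl,kq,ks,ku,kx,lq,ls,lu,lx,qs,qu,qx,su,sx,ux
∂2: piv[aeq,aes,alq,als,alu,aqs,asu,egk,egl,egx,ekq,elx,gku,gls,gqs,gqu,gsu,lsx] rk=18  ker:eqs,glx,lsu,qsu
b_1=(33−8)−18=7

b_1=7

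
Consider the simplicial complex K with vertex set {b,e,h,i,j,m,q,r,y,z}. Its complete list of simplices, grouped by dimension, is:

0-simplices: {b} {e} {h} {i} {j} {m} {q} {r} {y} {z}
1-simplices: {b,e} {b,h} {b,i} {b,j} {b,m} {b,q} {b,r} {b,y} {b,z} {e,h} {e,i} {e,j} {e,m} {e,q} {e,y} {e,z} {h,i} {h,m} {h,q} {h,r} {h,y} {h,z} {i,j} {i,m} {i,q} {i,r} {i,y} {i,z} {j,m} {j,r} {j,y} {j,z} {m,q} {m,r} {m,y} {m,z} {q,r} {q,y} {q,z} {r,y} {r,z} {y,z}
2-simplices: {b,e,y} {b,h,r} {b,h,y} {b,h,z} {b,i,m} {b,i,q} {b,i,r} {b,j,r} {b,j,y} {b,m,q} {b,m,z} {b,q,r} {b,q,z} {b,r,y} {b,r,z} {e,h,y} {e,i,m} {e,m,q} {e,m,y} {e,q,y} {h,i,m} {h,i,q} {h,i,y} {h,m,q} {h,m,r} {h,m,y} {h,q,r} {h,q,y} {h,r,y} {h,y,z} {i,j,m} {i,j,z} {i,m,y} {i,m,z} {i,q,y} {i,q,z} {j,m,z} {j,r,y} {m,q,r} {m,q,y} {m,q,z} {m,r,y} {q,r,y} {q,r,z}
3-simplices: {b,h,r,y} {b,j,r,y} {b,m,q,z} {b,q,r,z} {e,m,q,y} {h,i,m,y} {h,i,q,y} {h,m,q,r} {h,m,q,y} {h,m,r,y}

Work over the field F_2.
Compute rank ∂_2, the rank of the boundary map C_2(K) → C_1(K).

rank∂_2=30

n_0=10 n_1=42 n_2=44 n_3=10  [Z2]
∂1: piv[be,bh,bi,bj,bm,bq,br,by,bz] rk=9  ker:eh,ei,ej,em,eq,ey,ez,hi,hm,hq,hr,hy,hz,ij,im,iq,ir,iy,iz,jm,jr,jy,jz,mq,mr,my,mz,qr,qy,qz,ry,rz,yz
∂2: piv[bey,bhr,bhy,bhz,bim,biq,bir,bjr,bjy,bmq,bmz,bqr,bqz,bry,brz,ehy,eim,emq,emy,eqy,him,hiq,hiy,hmr,hmy,hqr,hyz,ijm,ijz,imz] rk=30  ker:hmq,hqy,hry,imy,iqy,iqz,jmz,jry,mqr,mqy,mqz,mry,qry,qrz
∂3: piv[bhry,bjry,bmqz,bqrz,emqy,himy,hiqy,hmqr,hmqy,hmry] rk=10
rk∂_2=30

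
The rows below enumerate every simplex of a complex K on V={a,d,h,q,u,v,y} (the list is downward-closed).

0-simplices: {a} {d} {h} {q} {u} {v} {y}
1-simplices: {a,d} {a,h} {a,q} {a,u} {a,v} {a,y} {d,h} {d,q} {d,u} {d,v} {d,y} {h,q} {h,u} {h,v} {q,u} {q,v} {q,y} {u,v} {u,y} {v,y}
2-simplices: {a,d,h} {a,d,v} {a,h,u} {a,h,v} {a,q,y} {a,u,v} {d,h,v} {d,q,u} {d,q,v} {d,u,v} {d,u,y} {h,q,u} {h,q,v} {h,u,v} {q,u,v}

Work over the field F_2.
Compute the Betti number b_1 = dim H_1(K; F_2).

n_0=7 n_1=20 n_2=15  [Z2]
∂1: piv[ad,ah,aq,au,av,ay] rk=6  ker:dh,dq,du,dv,dy,hq,hu,hv,qu,qv,qy,uv,uy,vy
∂2: piv[adh,adv,ahu,ahv,aqy,auv,dqu,dqv,duv,duy,hqu] rk=11  ker:dhv,hqv,huv,quv
b_1=(20−6)−11=3

b_1=3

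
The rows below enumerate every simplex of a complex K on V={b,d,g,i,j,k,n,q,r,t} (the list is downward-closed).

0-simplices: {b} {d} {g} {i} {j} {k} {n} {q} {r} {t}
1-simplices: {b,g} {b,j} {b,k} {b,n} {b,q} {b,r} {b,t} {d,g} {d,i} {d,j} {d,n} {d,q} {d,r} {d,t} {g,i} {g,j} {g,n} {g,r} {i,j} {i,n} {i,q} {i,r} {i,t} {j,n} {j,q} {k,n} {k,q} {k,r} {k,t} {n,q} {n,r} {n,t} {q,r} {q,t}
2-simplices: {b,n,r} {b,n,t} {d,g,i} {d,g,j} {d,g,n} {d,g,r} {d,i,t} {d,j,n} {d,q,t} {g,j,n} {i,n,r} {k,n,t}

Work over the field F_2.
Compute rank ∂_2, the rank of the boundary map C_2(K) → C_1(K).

rank∂_2=11

n_0=10 n_1=34 n_2=12  [Z2]
∂1: piv[bg,bj,bk,bn,bq,br,bt,dg,di] rk=9  ker:dj,dn,dq,dr,dt,gi,gj,gn,gr,ij,in,iq,ir,it,jn,jq,kn,kq,kr,kt,nq,nr,nt,qr,qt
∂2: piv[bnr,bnt,dgi,dgj,dgn,dgr,dit,djn,dqt,inr,knt] rk=11  ker:gjn
rk∂_2=11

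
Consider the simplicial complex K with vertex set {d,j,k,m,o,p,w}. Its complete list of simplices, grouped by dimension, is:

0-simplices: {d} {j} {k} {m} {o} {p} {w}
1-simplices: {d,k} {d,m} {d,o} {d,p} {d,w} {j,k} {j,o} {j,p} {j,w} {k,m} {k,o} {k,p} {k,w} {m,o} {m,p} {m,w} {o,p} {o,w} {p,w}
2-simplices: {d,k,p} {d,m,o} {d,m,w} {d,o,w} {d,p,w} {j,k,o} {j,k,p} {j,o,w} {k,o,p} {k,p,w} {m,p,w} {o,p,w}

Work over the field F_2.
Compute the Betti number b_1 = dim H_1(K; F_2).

b_1=1

n_0=7 n_1=19 n_2=12  [Z2]
∂1: piv[dk,dm,do,dp,dw,jk] rk=6  ker:jo,jp,jw,km,ko,kp,kw,mo,mp,mw,op,ow,pw
∂2: piv[dkp,dmo,dmw,dow,dpw,jko,jkp,jow,kop,kpw,mpw,opw] rk=12
b_1=(19−6)−12=1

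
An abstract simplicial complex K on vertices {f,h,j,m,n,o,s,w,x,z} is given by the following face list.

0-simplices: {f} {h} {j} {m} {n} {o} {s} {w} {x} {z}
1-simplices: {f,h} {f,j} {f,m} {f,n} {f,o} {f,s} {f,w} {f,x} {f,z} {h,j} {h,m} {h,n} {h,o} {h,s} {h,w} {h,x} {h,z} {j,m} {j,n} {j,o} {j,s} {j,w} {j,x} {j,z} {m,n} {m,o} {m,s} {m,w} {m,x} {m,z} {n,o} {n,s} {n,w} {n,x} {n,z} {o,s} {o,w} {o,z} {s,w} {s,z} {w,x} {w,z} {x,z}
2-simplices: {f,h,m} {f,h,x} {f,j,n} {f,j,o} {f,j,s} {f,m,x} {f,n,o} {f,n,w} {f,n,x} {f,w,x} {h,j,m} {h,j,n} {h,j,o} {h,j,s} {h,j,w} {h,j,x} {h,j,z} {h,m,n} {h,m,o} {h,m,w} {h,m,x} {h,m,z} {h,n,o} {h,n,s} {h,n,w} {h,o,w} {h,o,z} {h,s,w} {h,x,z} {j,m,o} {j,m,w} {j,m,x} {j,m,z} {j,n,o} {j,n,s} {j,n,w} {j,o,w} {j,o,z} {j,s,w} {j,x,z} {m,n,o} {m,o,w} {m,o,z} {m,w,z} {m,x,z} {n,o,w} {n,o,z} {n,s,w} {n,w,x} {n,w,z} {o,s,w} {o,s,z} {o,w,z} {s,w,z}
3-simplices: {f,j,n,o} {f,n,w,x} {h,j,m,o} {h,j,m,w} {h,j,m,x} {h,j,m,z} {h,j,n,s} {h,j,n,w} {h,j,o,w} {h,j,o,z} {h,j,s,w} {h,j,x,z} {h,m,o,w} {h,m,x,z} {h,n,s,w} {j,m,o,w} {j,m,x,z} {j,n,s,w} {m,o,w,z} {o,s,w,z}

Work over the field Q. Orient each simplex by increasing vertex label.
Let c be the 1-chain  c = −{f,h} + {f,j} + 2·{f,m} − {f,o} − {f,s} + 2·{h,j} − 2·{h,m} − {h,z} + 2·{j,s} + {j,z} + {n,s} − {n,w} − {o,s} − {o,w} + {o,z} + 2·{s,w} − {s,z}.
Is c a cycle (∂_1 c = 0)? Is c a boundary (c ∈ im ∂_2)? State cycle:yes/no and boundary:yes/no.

cycle:yes boundary:no

n_0=10 n_1=43 n_2=54 n_3=20  [Q]
∂1: piv[fh,fj,fm,fn,fo,fs,fw,fx,fz] rk=9  ker:hj,hm,hn,ho,hs,hw,hx,hz,jm,jn,jo,js,jw,jx,jz,mn,mo,ms,mw,mx,mz,no,ns,nw,nx,nz,os,ow,oz,sw,sz,wx,wz,xz
∂2: piv[fhm,fhx,fjn,fjo,fjs,fmx,fno,fnw,fnx,fwx,hjm,hjn,hjo,hjs,hjw,hjx,hjz,hmn,hmo,hmw,hmz,hns,hnw,how,hoz,hsw,hxz,mwz,noz,osw,osz] rk=31  ker:hmx,hno,jmo,jmw,jmx,jmz,jno,jns,jnw,jow,joz,jsw,jxz,mno,mow,moz,mxz,now,nsw,nwx,nwz,owz,swz
∂3: piv[fjno,fnwx,hjmo,hjmw,hjmx,hjmz,hjns,hjnw,hjow,hjoz,hjsw,hjxz,hmow,hmxz,hnsw,mowz,oswz] rk=17  ker:jmow,jmxz,jnsw
∂1c = 0
c vs im∂2: residual ≠ 0 ⇒ not boundary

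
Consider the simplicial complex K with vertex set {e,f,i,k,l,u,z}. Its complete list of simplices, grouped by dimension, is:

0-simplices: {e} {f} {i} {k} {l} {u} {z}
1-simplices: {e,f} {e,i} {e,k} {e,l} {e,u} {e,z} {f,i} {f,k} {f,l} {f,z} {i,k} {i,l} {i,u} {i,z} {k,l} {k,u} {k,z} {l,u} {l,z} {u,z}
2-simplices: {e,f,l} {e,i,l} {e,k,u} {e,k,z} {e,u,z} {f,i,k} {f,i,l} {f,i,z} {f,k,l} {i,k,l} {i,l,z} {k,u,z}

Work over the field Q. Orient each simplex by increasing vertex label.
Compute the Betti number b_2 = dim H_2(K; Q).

b_2=2

n_0=7 n_1=20 n_2=12  [Q]
∂1: piv[ef,ei,ek,el,eu,ez] rk=6  ker:fi,fk,fl,fz,ik,il,iu,iz,kl,ku,kz,lu,lz,uz
∂2: piv[efl,eil,eku,ekz,euz,fik,fil,fiz,fkl,ilz] rk=10  ker:ikl,kuz
b_2=(12−10)−0=2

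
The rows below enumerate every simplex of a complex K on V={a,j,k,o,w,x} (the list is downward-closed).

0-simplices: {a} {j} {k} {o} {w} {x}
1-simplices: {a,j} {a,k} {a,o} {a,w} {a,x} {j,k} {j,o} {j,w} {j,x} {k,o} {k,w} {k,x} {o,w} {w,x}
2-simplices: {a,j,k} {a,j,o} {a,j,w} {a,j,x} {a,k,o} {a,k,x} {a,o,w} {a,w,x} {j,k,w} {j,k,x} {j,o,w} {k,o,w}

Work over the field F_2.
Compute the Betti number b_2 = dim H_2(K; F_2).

n_0=6 n_1=14 n_2=12  [Z2]
∂1: piv[aj,ak,ao,aw,ax] rk=5  ker:jk,jo,jw,jx,ko,kw,kx,ow,wx
∂2: piv[ajk,ajo,ajw,ajx,ako,akx,aow,awx,jkw] rk=9  ker:jkx,jow,kow
b_2=(12−9)−0=3

b_2=3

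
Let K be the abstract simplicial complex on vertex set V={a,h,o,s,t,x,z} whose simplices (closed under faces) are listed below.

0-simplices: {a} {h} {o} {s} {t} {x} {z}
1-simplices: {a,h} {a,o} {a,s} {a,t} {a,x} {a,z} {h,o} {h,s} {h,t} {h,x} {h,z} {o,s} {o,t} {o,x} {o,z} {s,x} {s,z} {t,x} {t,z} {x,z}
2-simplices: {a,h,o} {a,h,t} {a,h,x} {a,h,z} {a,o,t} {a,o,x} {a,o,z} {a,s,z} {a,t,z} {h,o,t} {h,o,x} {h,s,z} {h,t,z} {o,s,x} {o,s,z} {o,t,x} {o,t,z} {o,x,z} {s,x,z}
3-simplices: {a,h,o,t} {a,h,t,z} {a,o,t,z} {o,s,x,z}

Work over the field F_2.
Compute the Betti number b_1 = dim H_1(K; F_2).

n_0=7 n_1=20 n_2=19 n_3=4  [Z2]
∂1: piv[ah,ao,as,at,ax,az] rk=6  ker:ho,hs,ht,hx,hz,os,ot,ox,oz,sx,sz,tx,tz,xz
∂2: piv[aho,aht,ahx,ahz,aot,aox,aoz,asz,atz,hsz,osx,osz,otx,oxz] rk=14  ker:hot,hox,htz,otz,sxz
∂3: piv[ahot,ahtz,aotz,osxz] rk=4
b_1=(20−6)−14=0

b_1=0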